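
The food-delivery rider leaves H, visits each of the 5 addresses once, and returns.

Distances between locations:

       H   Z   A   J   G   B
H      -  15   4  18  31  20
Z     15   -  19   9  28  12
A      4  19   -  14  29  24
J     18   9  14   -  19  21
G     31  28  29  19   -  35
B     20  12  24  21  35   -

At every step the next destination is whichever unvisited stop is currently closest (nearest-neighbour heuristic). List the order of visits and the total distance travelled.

105 along H → A → J → Z → B → G → H.

From H: distances to unvisited — A=4, Z=15, J=18, B=20, G=31. Nearest is A (4).
From A: distances to unvisited — J=14, Z=19, B=24, G=29. Nearest is J (14).
From J: distances to unvisited — Z=9, G=19, B=21. Nearest is Z (9).
From Z: distances to unvisited — B=12, G=28. Nearest is B (12).
From B: distances to unvisited — G=35. Nearest is G (35).
Return G→H: 31.
Total = 4 + 14 + 9 + 12 + 35 + 31 = 105.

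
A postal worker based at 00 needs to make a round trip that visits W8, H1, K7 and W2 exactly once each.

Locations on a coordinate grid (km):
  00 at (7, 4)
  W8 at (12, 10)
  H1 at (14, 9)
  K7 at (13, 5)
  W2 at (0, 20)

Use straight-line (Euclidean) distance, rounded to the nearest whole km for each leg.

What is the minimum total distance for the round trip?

There are 12 distinct closed tours to check (reversals are equivalent).
00→W8→H1→K7→W2→00: 8+2+4+20+17 = 51
00→W8→H1→W2→K7→00: 8+2+18+20+6 = 54
00→W8→K7→H1→W2→00: 8+5+4+18+17 = 52
00→W8→K7→W2→H1→00: 8+5+20+18+9 = 60
00→W8→W2→H1→K7→00: 8+16+18+4+6 = 52
00→W8→W2→K7→H1→00: 8+16+20+4+9 = 57
00→H1→W8→K7→W2→00: 9+2+5+20+17 = 53
00→H1→W8→W2→K7→00: 9+2+16+20+6 = 53
00→H1→K7→W8→W2→00: 9+4+5+16+17 = 51
00→H1→W2→W8→K7→00: 9+18+16+5+6 = 54
00→K7→W8→H1→W2→00: 6+5+2+18+17 = 48
00→K7→H1→W8→W2→00: 6+4+2+16+17 = 45
The minimum is 45.
One optimal route: 00 → K7 → H1 → W8 → W2 → 00 (or its reverse).

Minimum total distance: 45 km.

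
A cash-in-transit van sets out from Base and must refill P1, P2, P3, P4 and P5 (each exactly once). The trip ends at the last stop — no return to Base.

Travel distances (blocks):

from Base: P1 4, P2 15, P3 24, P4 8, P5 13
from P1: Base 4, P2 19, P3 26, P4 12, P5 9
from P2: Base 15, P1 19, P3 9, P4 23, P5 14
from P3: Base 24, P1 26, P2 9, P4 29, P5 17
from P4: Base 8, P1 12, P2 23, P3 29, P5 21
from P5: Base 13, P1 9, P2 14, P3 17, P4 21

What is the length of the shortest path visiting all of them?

There are 5! = 120 possible orderings.
Base - P1 - P2 - P3 - P4 - P5: 4+19+9+29+21 = 82
Base - P1 - P2 - P3 - P5 - P4: 4+19+9+17+21 = 70
Base - P1 - P2 - P4 - P3 - P5: 4+19+23+29+17 = 92
Base - P1 - P2 - P4 - P5 - P3: 4+19+23+21+17 = 84
Base - P1 - P2 - P5 - P3 - P4: 4+19+14+17+29 = 83
Base - P1 - P2 - P5 - P4 - P3: 4+19+14+21+29 = 87
Base - P1 - P3 - P2 - P4 - P5: 4+26+9+23+21 = 83
Base - P1 - P3 - P2 - P5 - P4: 4+26+9+14+21 = 74
Base - P1 - P3 - P4 - P2 - P5: 4+26+29+23+14 = 96
Base - P1 - P3 - P4 - P5 - P2: 4+26+29+21+14 = 94
Base - P1 - P3 - P5 - P2 - P4: 4+26+17+14+23 = 84
Base - P1 - P3 - P5 - P4 - P2: 4+26+17+21+23 = 91
Base - P1 - P4 - P2 - P3 - P5: 4+12+23+9+17 = 65
Base - P1 - P4 - P2 - P5 - P3: 4+12+23+14+17 = 70
… (106 more)
Base - P4 - P1 - P5 - P2 - P3: 8+12+9+14+9 = 52  ← best
The minimum is 52.
One shortest path: Base → P4 → P1 → P5 → P2 → P3.

Shortest open route: 52 blocks.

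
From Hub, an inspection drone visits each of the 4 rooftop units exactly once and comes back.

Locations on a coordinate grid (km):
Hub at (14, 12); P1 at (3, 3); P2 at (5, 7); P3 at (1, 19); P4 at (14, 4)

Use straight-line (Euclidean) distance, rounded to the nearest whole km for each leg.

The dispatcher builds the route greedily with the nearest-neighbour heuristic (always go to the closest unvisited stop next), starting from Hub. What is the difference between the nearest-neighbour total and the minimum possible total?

Excess over optimum: 1 km.

From Hub: P4=8, P2=10, P1=14, P3=15 → choose P4 (8).
From P4: P2=9, P1=11, P3=20 → choose P2 (9).
From P2: P1=4, P3=13 → choose P1 (4).
From P1: P3=16 → choose P3 (16).
NN route Hub → P4 → P2 → P1 → P3 → Hub costs 52.
Optimal: Hub → P3 → P2 → P1 → P4 → Hub costs 51 (by enumerating all 12 distinct tours).
Excess = 52 − 51 = 1.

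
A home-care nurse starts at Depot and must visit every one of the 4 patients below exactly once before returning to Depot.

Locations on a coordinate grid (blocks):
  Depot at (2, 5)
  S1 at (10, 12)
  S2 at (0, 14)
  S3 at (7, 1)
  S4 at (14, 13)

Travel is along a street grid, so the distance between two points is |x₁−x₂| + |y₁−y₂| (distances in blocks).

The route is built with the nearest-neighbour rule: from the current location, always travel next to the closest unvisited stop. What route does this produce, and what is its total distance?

At Depot the remaining stops are S3 9, S2 11, S1 15, S4 20; go to S3.
At S3 the remaining stops are S1 14, S4 19, S2 20; go to S1.
At S1 the remaining stops are S4 5, S2 12; go to S4.
At S4 the remaining stops are S2 15; go to S2.
Return S2→Depot: 11.
Total = 9 + 14 + 5 + 15 + 11 = 54.

54 blocks along Depot → S3 → S1 → S4 → S2 → Depot.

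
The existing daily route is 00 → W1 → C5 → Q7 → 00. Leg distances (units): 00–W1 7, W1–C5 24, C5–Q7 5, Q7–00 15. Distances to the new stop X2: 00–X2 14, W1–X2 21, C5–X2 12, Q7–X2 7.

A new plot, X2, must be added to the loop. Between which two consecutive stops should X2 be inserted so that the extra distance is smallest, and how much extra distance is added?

Insertion cost between consecutive stops i–j is d(i,X2) + d(X2,j) − d(i,j):
  between 00 and W1: 14 + 21 − 7 = 28
  between W1 and C5: 21 + 12 − 24 = 9
  between C5 and Q7: 12 + 7 − 5 = 14
  between Q7 and 00: 7 + 14 − 15 = 6
Cheapest insertion is between Q7 and 00, adding 6.
New total = 51 + 6 = 57.

Adding 6 by placing X2 on the Q7–00 leg.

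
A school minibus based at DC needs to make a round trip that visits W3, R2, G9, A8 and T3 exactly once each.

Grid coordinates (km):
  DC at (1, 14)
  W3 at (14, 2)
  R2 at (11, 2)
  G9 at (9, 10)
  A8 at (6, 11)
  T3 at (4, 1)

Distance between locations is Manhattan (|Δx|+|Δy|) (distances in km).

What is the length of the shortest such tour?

There are 60 distinct closed tours to check (reversals are equivalent).
DC - W3 - R2 - G9 - A8 - T3 - DC: 25+3+10+4+12+16 = 70
DC - W3 - R2 - G9 - T3 - A8 - DC: 25+3+10+14+12+8 = 72
DC - W3 - R2 - A8 - G9 - T3 - DC: 25+3+14+4+14+16 = 76
DC - W3 - R2 - A8 - T3 - G9 - DC: 25+3+14+12+14+12 = 80
DC - W3 - R2 - T3 - G9 - A8 - DC: 25+3+8+14+4+8 = 62
DC - W3 - R2 - T3 - A8 - G9 - DC: 25+3+8+12+4+12 = 64
DC - W3 - G9 - R2 - A8 - T3 - DC: 25+13+10+14+12+16 = 90
DC - W3 - G9 - R2 - T3 - A8 - DC: 25+13+10+8+12+8 = 76
DC - W3 - G9 - A8 - R2 - T3 - DC: 25+13+4+14+8+16 = 80
DC - W3 - G9 - A8 - T3 - R2 - DC: 25+13+4+12+8+22 = 84
DC - W3 - G9 - T3 - R2 - A8 - DC: 25+13+14+8+14+8 = 82
DC - W3 - G9 - T3 - A8 - R2 - DC: 25+13+14+12+14+22 = 100
DC - W3 - A8 - R2 - G9 - T3 - DC: 25+17+14+10+14+16 = 96
DC - W3 - A8 - R2 - T3 - G9 - DC: 25+17+14+8+14+12 = 90
… (46 more)
DC - A8 - G9 - W3 - R2 - T3 - DC: 8+4+13+3+8+16 = 52  ← best
The minimum is 52.
One optimal route: DC → A8 → G9 → W3 → R2 → T3 → DC (or its reverse).

Minimum total distance: 52 km.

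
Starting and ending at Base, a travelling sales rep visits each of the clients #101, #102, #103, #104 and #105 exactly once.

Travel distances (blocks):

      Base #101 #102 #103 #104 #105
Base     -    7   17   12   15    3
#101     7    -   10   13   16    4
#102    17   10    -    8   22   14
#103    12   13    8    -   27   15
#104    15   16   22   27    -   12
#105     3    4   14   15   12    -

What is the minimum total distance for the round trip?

61 blocks — the shortest possible round trip.

With 5 stops there are 5!/2 = 60 distinct round trips (a route and its reverse cost the same).
Base→#101→#102→#103→#104→#105→Base: 7+10+8+27+12+3 = 67
Base→#101→#102→#103→#105→#104→Base: 7+10+8+15+12+15 = 67
Base→#101→#102→#104→#103→#105→Base: 7+10+22+27+15+3 = 84
Base→#101→#102→#104→#105→#103→Base: 7+10+22+12+15+12 = 78
Base→#101→#102→#105→#103→#104→Base: 7+10+14+15+27+15 = 88
Base→#101→#102→#105→#104→#103→Base: 7+10+14+12+27+12 = 82
Base→#101→#103→#102→#104→#105→Base: 7+13+8+22+12+3 = 65
Base→#101→#103→#102→#105→#104→Base: 7+13+8+14+12+15 = 69
Base→#101→#103→#104→#102→#105→Base: 7+13+27+22+14+3 = 86
Base→#101→#103→#104→#105→#102→Base: 7+13+27+12+14+17 = 90
Base→#101→#103→#105→#102→#104→Base: 7+13+15+14+22+15 = 86
Base→#101→#103→#105→#104→#102→Base: 7+13+15+12+22+17 = 86
Base→#101→#104→#102→#103→#105→Base: 7+16+22+8+15+3 = 71
Base→#101→#104→#102→#105→#103→Base: 7+16+22+14+15+12 = 86
… (46 more)
Base→#103→#102→#101→#104→#105→Base: 12+8+10+16+12+3 = 61  ← best
The minimum is 61.
One optimal route: Base → #103 → #102 → #101 → #104 → #105 → Base (or its reverse).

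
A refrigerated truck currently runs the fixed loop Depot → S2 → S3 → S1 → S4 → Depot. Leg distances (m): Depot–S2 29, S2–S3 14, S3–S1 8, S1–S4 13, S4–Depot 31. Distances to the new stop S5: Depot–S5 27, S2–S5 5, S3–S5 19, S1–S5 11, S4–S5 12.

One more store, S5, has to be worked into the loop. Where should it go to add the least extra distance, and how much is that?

Minimum extra distance: 3 m, inserting S5 between Depot and S2.

Insertion cost between consecutive stops i–j is d(i,S5) + d(S5,j) − d(i,j):
  between Depot and S2: 27 + 5 − 29 = 3
  between S2 and S3: 5 + 19 − 14 = 10
  between S3 and S1: 19 + 11 − 8 = 22
  between S1 and S4: 11 + 12 − 13 = 10
  between S4 and Depot: 12 + 27 − 31 = 8
Cheapest insertion is between Depot and S2, adding 3.
New total = 95 + 3 = 98.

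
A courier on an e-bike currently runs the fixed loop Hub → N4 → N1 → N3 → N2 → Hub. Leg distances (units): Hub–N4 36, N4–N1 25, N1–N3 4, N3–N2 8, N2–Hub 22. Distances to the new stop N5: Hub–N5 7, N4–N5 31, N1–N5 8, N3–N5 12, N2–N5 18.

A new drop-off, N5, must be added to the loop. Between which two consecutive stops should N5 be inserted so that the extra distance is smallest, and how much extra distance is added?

+2 — insert N5 between Hub and N4.

Insertion cost between consecutive stops i–j is d(i,N5) + d(N5,j) − d(i,j):
  between Hub and N4: 7 + 31 − 36 = 2
  between N4 and N1: 31 + 8 − 25 = 14
  between N1 and N3: 8 + 12 − 4 = 16
  between N3 and N2: 12 + 18 − 8 = 22
  between N2 and Hub: 18 + 7 − 22 = 3
Cheapest insertion is between Hub and N4, adding 2.
New total = 95 + 2 = 97.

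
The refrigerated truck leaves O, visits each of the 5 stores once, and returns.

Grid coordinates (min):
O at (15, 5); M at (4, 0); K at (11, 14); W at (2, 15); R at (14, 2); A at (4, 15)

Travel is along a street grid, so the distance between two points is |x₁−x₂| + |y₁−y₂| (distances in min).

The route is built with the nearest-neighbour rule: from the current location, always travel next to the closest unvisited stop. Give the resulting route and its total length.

Total distance 56 min via the nearest-neighbour route O → R → M → A → W → K → O.

From O: distances to unvisited — R=4, K=13, M=16, A=21, W=23. Nearest is R (4).
From R: distances to unvisited — M=12, K=15, A=23, W=25. Nearest is M (12).
From M: distances to unvisited — A=15, W=17, K=21. Nearest is A (15).
From A: distances to unvisited — W=2, K=8. Nearest is W (2).
From W: distances to unvisited — K=10. Nearest is K (10).
Return K→O: 13.
Total = 4 + 12 + 15 + 2 + 10 + 13 = 56.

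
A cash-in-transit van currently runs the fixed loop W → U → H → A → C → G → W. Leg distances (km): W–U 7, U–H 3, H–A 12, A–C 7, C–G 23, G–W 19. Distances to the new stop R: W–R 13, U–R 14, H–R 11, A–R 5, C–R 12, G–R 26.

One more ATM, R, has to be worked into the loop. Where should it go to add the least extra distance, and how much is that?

Insertion cost between consecutive stops i–j is d(i,R) + d(R,j) − d(i,j):
  between W and U: 13 + 14 − 7 = 20
  between U and H: 14 + 11 − 3 = 22
  between H and A: 11 + 5 − 12 = 4
  between A and C: 5 + 12 − 7 = 10
  between C and G: 12 + 26 − 23 = 15
  between G and W: 26 + 13 − 19 = 20
Cheapest insertion is between H and A, adding 4.
New total = 71 + 4 = 75.

+4 km — insert R between H and A.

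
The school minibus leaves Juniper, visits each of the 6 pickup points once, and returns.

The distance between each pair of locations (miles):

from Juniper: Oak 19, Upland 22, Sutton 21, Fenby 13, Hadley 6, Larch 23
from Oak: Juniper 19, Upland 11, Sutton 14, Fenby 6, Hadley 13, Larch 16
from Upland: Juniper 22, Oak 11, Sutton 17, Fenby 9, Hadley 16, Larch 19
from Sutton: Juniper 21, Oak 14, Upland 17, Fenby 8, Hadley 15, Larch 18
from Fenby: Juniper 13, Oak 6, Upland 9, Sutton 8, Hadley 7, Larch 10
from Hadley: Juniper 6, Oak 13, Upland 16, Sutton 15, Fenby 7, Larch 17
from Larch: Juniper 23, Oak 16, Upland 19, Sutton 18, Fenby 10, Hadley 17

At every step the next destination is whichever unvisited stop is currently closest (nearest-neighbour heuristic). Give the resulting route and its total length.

Nearest-neighbour total = 88 miles; route Juniper → Hadley → Fenby → Oak → Upland → Sutton → Larch → Juniper.

At Juniper the remaining stops are Hadley 6, Fenby 13, Oak 19, Sutton 21, Upland 22, Larch 23; go to Hadley.
At Hadley the remaining stops are Fenby 7, Oak 13, Sutton 15, Upland 16, Larch 17; go to Fenby.
At Fenby the remaining stops are Oak 6, Sutton 8, Upland 9, Larch 10; go to Oak.
At Oak the remaining stops are Upland 11, Sutton 14, Larch 16; go to Upland.
At Upland the remaining stops are Sutton 17, Larch 19; go to Sutton.
At Sutton the remaining stops are Larch 18; go to Larch.
Return Larch→Juniper: 23.
Total = 6 + 7 + 6 + 11 + 17 + 18 + 23 = 88.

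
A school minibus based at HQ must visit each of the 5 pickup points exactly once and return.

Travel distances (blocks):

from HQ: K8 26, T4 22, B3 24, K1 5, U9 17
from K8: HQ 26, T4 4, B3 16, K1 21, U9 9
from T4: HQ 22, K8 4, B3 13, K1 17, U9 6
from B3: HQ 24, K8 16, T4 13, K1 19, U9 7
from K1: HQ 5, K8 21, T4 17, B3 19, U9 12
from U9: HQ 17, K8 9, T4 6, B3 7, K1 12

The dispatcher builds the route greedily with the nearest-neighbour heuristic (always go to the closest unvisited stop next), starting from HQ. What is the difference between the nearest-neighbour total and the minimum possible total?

Excess over optimum: 1 blocks.

HQ: K1=5, U9=17, T4=22, B3=24, K8=26 ⇒ K1
K1: U9=12, T4=17, B3=19, K8=21 ⇒ U9
U9: T4=6, B3=7, K8=9 ⇒ T4
T4: K8=4, B3=13 ⇒ K8
K8: B3=16 ⇒ B3
NN route HQ → K1 → U9 → T4 → K8 → B3 → HQ costs 67.
Optimal: HQ → T4 → K8 → B3 → U9 → K1 → HQ costs 66 (by enumerating all 60 distinct tours).
Excess = 67 − 66 = 1.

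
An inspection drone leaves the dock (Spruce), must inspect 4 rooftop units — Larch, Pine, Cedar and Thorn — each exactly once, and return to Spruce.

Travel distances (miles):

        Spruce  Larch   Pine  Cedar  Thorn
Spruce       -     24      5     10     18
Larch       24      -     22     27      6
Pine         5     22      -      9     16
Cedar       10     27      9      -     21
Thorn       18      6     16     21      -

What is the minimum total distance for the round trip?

There are 12 distinct closed tours to check (reversals are equivalent).
Spruce → Larch → Pine → Cedar → Thorn → Spruce: 24+22+9+21+18 = 94
Spruce → Larch → Pine → Thorn → Cedar → Spruce: 24+22+16+21+10 = 93
Spruce → Larch → Cedar → Pine → Thorn → Spruce: 24+27+9+16+18 = 94
Spruce → Larch → Cedar → Thorn → Pine → Spruce: 24+27+21+16+5 = 93
Spruce → Larch → Thorn → Pine → Cedar → Spruce: 24+6+16+9+10 = 65
Spruce → Larch → Thorn → Cedar → Pine → Spruce: 24+6+21+9+5 = 65
Spruce → Pine → Larch → Cedar → Thorn → Spruce: 5+22+27+21+18 = 93
Spruce → Pine → Larch → Thorn → Cedar → Spruce: 5+22+6+21+10 = 64
Spruce → Pine → Cedar → Larch → Thorn → Spruce: 5+9+27+6+18 = 65
Spruce → Pine → Thorn → Larch → Cedar → Spruce: 5+16+6+27+10 = 64
Spruce → Cedar → Larch → Pine → Thorn → Spruce: 10+27+22+16+18 = 93
Spruce → Cedar → Pine → Larch → Thorn → Spruce: 10+9+22+6+18 = 65
The minimum is 64.
One optimal route: Spruce → Pine → Larch → Thorn → Cedar → Spruce (or its reverse).

Minimum total distance: 64 miles.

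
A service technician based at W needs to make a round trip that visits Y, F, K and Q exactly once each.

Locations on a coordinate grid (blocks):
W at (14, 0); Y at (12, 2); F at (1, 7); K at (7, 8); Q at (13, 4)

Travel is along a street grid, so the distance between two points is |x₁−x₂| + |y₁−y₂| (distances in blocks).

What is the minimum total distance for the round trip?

There are 12 distinct closed tours to check (reversals are equivalent).
W - Y - F - K - Q - W: 4+16+7+10+5 = 42
W - Y - F - Q - K - W: 4+16+15+10+15 = 60
W - Y - K - F - Q - W: 4+11+7+15+5 = 42
W - Y - K - Q - F - W: 4+11+10+15+20 = 60
W - Y - Q - F - K - W: 4+3+15+7+15 = 44
W - Y - Q - K - F - W: 4+3+10+7+20 = 44
W - F - Y - K - Q - W: 20+16+11+10+5 = 62
W - F - Y - Q - K - W: 20+16+3+10+15 = 64
W - F - K - Y - Q - W: 20+7+11+3+5 = 46
W - F - Q - Y - K - W: 20+15+3+11+15 = 64
W - K - Y - F - Q - W: 15+11+16+15+5 = 62
W - K - F - Y - Q - W: 15+7+16+3+5 = 46
The minimum is 42.
One optimal route: W → Y → F → K → Q → W (or its reverse).

42 blocks — the shortest possible round trip.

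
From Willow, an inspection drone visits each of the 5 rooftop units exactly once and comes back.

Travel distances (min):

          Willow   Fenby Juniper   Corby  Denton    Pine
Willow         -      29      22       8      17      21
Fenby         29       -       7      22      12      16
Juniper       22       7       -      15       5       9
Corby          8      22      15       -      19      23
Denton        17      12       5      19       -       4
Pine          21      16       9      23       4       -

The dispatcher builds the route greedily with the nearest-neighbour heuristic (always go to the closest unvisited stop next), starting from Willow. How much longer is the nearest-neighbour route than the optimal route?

From Willow: Corby=8, Denton=17, Pine=21, Juniper=22, Fenby=29 → choose Corby (8).
From Corby: Juniper=15, Denton=19, Fenby=22, Pine=23 → choose Juniper (15).
From Juniper: Denton=5, Fenby=7, Pine=9 → choose Denton (5).
From Denton: Pine=4, Fenby=12 → choose Pine (4).
From Pine: Fenby=16 → choose Fenby (16).
NN route Willow → Corby → Juniper → Denton → Pine → Fenby → Willow costs 77.
Optimal: Willow → Corby → Fenby → Juniper → Denton → Pine → Willow costs 67 (by enumerating all 60 distinct tours).
Excess = 77 − 67 = 10.

Excess over optimum: 10 min.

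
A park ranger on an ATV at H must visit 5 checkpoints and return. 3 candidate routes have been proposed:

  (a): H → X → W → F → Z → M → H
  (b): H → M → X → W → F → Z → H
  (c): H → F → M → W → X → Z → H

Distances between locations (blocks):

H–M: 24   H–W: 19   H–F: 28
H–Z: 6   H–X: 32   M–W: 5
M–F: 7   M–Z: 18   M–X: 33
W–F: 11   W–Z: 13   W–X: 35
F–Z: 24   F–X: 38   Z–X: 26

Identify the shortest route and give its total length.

Shortest is (c), total 107 blocks.

(a): 32 + 35 + 11 + 24 + 18 + 24 = 144
(b): 24 + 33 + 35 + 11 + 24 + 6 = 133
(c): 28 + 7 + 5 + 35 + 26 + 6 = 107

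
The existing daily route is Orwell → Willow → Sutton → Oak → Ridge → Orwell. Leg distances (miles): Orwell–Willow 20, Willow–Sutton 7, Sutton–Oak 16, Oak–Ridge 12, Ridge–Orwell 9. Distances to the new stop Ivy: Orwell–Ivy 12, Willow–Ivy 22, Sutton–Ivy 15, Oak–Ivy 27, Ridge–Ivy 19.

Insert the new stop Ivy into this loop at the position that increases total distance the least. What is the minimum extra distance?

Insertion cost between consecutive stops i–j is d(i,Ivy) + d(Ivy,j) − d(i,j):
  between Orwell and Willow: 12 + 22 − 20 = 14
  between Willow and Sutton: 22 + 15 − 7 = 30
  between Sutton and Oak: 15 + 27 − 16 = 26
  between Oak and Ridge: 27 + 19 − 12 = 34
  between Ridge and Orwell: 19 + 12 − 9 = 22
Cheapest insertion is between Orwell and Willow, adding 14.
New total = 64 + 14 = 78.

Adding 14 miles by placing Ivy on the Orwell–Willow leg.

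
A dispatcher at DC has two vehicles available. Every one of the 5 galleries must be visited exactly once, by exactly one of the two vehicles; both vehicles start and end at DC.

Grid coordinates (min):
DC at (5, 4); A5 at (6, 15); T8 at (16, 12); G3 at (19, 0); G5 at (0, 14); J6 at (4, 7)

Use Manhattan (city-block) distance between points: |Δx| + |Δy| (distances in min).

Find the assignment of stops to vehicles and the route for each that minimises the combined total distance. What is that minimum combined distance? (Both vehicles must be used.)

Try each way of splitting the stops between the two vehicles (each non-empty) and, for each split, find the best tour for each vehicle:
  {A5} + {T8, G3, G5, J6}: 24 + 66 = 90
  {T8} + {A5, G3, G5, J6}: 38 + 68 = 106
  {A5, T8} + {G3, G5, J6}: 44 + 66 = 110
  {G3} + {A5, T8, G5, J6}: 36 + 54 = 90
  {A5, G3} + {T8, G5, J6}: 58 + 52 = 110
  {T8, G3} + {A5, G5, J6}: 52 + 34 = 86
  … (15 splits in total)
  {A5, T8, G3, G5} + {J6}: 68 + 8 = 76  ← best
Best: vehicle 1 DC → G3 → T8 → A5 → G5 → DC = 68; vehicle 2 DC → J6 → DC = 8; combined 76.

Minimum combined distance: 76 min.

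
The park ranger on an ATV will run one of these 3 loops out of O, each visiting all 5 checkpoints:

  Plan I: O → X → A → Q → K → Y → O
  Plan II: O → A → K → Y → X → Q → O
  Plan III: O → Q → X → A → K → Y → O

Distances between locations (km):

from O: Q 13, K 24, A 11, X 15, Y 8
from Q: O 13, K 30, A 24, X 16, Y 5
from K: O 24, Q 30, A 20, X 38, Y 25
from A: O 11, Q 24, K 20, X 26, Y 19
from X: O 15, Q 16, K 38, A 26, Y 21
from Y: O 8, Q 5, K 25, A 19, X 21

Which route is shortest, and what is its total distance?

Shortest is Plan II, total 106 km.

Plan I: 15 + 26 + 24 + 30 + 25 + 8 = 128
Plan II: 11 + 20 + 25 + 21 + 16 + 13 = 106
Plan III: 13 + 16 + 26 + 20 + 25 + 8 = 108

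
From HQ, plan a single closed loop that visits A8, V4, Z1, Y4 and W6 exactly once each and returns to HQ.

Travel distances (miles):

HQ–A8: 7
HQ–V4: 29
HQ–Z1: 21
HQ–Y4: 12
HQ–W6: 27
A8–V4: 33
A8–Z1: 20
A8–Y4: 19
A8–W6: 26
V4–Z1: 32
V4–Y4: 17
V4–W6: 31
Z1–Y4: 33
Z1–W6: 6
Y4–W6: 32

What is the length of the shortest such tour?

There are 60 distinct closed tours to check (reversals are equivalent).
HQ-A8-V4-Z1-Y4-W6-HQ: 7+33+32+33+32+27 = 164
HQ-A8-V4-Z1-W6-Y4-HQ: 7+33+32+6+32+12 = 122
HQ-A8-V4-Y4-Z1-W6-HQ: 7+33+17+33+6+27 = 123
HQ-A8-V4-Y4-W6-Z1-HQ: 7+33+17+32+6+21 = 116
HQ-A8-V4-W6-Z1-Y4-HQ: 7+33+31+6+33+12 = 122
HQ-A8-V4-W6-Y4-Z1-HQ: 7+33+31+32+33+21 = 157
HQ-A8-Z1-V4-Y4-W6-HQ: 7+20+32+17+32+27 = 135
HQ-A8-Z1-V4-W6-Y4-HQ: 7+20+32+31+32+12 = 134
HQ-A8-Z1-Y4-V4-W6-HQ: 7+20+33+17+31+27 = 135
HQ-A8-Z1-Y4-W6-V4-HQ: 7+20+33+32+31+29 = 152
HQ-A8-Z1-W6-V4-Y4-HQ: 7+20+6+31+17+12 = 93
HQ-A8-Z1-W6-Y4-V4-HQ: 7+20+6+32+17+29 = 111
HQ-A8-Y4-V4-Z1-W6-HQ: 7+19+17+32+6+27 = 108
HQ-A8-Y4-V4-W6-Z1-HQ: 7+19+17+31+6+21 = 101
… (46 more)
The minimum is 93.
One optimal route: HQ → A8 → Z1 → W6 → V4 → Y4 → HQ (or its reverse).

Shortest round trip = 93 miles.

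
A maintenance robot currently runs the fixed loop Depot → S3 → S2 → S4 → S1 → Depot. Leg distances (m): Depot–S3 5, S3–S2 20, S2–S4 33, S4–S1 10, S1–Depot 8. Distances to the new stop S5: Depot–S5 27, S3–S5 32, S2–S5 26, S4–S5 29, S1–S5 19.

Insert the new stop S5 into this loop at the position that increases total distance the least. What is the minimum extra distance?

Insertion cost between consecutive stops i–j is d(i,S5) + d(S5,j) − d(i,j):
  between Depot and S3: 27 + 32 − 5 = 54
  between S3 and S2: 32 + 26 − 20 = 38
  between S2 and S4: 26 + 29 − 33 = 22
  between S4 and S1: 29 + 19 − 10 = 38
  between S1 and Depot: 19 + 27 − 8 = 38
Cheapest insertion is between S2 and S4, adding 22.
New total = 76 + 22 = 98.

Adding 22 m by placing S5 on the S2–S4 leg.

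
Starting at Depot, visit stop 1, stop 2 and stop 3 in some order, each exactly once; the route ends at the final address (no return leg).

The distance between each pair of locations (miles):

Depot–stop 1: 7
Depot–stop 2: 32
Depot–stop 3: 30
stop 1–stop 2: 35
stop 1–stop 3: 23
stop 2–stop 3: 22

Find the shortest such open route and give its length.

There are 3! = 6 possible orderings.
Depot→stop 1→stop 2→stop 3: 7+35+22 = 64
Depot→stop 1→stop 3→stop 2: 7+23+22 = 52
Depot→stop 2→stop 1→stop 3: 32+35+23 = 90
Depot→stop 2→stop 3→stop 1: 32+22+23 = 77
Depot→stop 3→stop 1→stop 2: 30+23+35 = 88
Depot→stop 3→stop 2→stop 1: 30+22+35 = 87
The minimum is 52.
One shortest path: Depot → stop 1 → stop 3 → stop 2.

Minimum one-way distance = 52 miles.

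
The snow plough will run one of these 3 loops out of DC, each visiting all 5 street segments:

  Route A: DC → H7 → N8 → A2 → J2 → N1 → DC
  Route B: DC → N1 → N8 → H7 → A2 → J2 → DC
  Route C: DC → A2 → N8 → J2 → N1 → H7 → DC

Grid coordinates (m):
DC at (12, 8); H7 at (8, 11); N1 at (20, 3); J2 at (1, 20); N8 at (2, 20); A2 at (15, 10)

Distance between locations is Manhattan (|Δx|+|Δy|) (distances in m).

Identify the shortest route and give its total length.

92 m — Route C is the shortest.

Route A: 7 + 15 + 23 + 24 + 36 + 13 = 118
Route B: 13 + 35 + 15 + 8 + 24 + 23 = 118
Route C: 5 + 23 + 1 + 36 + 20 + 7 = 92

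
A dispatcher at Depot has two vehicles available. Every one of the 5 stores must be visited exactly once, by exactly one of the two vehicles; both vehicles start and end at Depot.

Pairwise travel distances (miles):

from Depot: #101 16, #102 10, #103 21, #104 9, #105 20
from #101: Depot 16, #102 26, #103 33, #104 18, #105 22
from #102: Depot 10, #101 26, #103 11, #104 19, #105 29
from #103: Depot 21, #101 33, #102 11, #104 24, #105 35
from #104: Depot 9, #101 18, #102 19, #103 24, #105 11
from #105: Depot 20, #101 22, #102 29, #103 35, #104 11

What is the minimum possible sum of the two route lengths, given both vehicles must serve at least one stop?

Minimum combined distance: 100 miles.

Check every non-empty split of the stops between the two vehicles; for each half take its own optimal tour:
  {#101} + {#102, #103, #104, #105}: 32 + 76 = 108
  {#102} + {#101, #103, #104, #105}: 20 + 94 = 114
  {#101, #102} + {#103, #104, #105}: 52 + 76 = 128
  {#103} + {#101, #102, #104, #105}: 42 + 78 = 120
  {#101, #103} + {#102, #104, #105}: 70 + 59 = 129
  {#102, #103} + {#101, #104, #105}: 42 + 58 = 100
  … (15 splits in total)
Best: vehicle 1 Depot → #102 → #103 → Depot = 42; vehicle 2 Depot → #101 → #105 → #104 → Depot = 58; combined 100.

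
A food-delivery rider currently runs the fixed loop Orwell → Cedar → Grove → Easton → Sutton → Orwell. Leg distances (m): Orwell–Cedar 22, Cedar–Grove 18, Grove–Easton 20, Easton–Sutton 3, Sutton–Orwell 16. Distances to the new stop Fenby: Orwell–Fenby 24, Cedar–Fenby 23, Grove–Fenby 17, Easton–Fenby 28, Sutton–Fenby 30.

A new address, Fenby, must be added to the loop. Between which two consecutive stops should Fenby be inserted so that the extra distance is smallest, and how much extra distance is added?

Insertion cost between consecutive stops i–j is d(i,Fenby) + d(Fenby,j) − d(i,j):
  between Orwell and Cedar: 24 + 23 − 22 = 25
  between Cedar and Grove: 23 + 17 − 18 = 22
  between Grove and Easton: 17 + 28 − 20 = 25
  between Easton and Sutton: 28 + 30 − 3 = 55
  between Sutton and Orwell: 30 + 24 − 16 = 38
Cheapest insertion is between Cedar and Grove, adding 22.
New total = 79 + 22 = 101.

+22 m — insert Fenby between Cedar and Grove.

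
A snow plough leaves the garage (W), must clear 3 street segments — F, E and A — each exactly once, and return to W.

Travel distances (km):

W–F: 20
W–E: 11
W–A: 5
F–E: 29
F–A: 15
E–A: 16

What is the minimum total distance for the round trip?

There are 3 distinct closed tours to check (reversals are equivalent).
W-F-E-A-W: 20+29+16+5 = 70
W-F-A-E-W: 20+15+16+11 = 62
W-E-F-A-W: 11+29+15+5 = 60
The minimum is 60.
One optimal route: W → E → F → A → W (or its reverse).

60 km — the shortest possible round trip.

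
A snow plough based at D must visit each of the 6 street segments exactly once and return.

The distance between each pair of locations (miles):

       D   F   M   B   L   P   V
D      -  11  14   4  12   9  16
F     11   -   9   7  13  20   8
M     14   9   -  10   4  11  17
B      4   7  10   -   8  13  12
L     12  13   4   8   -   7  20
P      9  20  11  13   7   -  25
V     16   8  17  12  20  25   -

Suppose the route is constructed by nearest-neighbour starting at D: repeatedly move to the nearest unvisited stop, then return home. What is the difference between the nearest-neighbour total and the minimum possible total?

From D: B=4, P=9, F=11, L=12, M=14, V=16 → choose B (4).
From B: F=7, L=8, M=10, V=12, P=13 → choose F (7).
From F: V=8, M=9, L=13, P=20 → choose V (8).
From V: M=17, L=20, P=25 → choose M (17).
From M: L=4, P=11 → choose L (4).
From L: P=7 → choose P (7).
NN route D → B → F → V → M → L → P → D costs 56.
Optimal: D → B → V → F → M → L → P → D costs 53 (by enumerating all 360 distinct tours).
Excess = 56 − 53 = 3.

Excess over optimum: 3 miles.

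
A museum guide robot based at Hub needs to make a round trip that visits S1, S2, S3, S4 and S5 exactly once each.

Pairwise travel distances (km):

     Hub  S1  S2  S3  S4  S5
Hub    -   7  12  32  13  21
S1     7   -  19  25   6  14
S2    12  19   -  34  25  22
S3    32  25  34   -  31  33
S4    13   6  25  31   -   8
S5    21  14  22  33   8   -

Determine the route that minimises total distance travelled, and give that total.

Hub→S1→S2→S3→S4→S5→Hub: 7+19+34+31+8+21 = 120
Hub→S1→S2→S3→S5→S4→Hub: 7+19+34+33+8+13 = 114
Hub→S1→S2→S4→S3→S5→Hub: 7+19+25+31+33+21 = 136
Hub→S1→S2→S4→S5→S3→Hub: 7+19+25+8+33+32 = 124
Hub→S1→S2→S5→S3→S4→Hub: 7+19+22+33+31+13 = 125
Hub→S1→S2→S5→S4→S3→Hub: 7+19+22+8+31+32 = 119
Hub→S1→S3→S2→S4→S5→Hub: 7+25+34+25+8+21 = 120
Hub→S1→S3→S2→S5→S4→Hub: 7+25+34+22+8+13 = 109
Hub→S1→S3→S4→S2→S5→Hub: 7+25+31+25+22+21 = 131
Hub→S1→S3→S4→S5→S2→Hub: 7+25+31+8+22+12 = 105
Hub→S1→S3→S5→S2→S4→Hub: 7+25+33+22+25+13 = 125
Hub→S1→S3→S5→S4→S2→Hub: 7+25+33+8+25+12 = 110
Hub→S1→S4→S2→S3→S5→Hub: 7+6+25+34+33+21 = 126
Hub→S1→S4→S2→S5→S3→Hub: 7+6+25+22+33+32 = 125
… (46 more)
Hub→S1→S4→S5→S3→S2→Hub: 7+6+8+33+34+12 = 100  ← best
The minimum is 100.
One optimal route: Hub → S1 → S4 → S5 → S3 → S2 → Hub (or its reverse).

Shortest round trip = 100 km.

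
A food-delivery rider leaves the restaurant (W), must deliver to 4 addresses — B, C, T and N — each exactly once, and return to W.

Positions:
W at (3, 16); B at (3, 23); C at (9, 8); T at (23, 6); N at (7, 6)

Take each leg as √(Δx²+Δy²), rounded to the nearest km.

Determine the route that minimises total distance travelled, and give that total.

With 4 stops there are 4!/2 = 12 distinct round trips (a route and its reverse cost the same).
W→B→C→T→N→W: 7+16+14+16+11 = 64
W→B→C→N→T→W: 7+16+3+16+22 = 64
W→B→T→C→N→W: 7+26+14+3+11 = 61
W→B→T→N→C→W: 7+26+16+3+10 = 62
W→B→N→C→T→W: 7+17+3+14+22 = 63
W→B→N→T→C→W: 7+17+16+14+10 = 64
W→C→B→T→N→W: 10+16+26+16+11 = 79
W→C→B→N→T→W: 10+16+17+16+22 = 81
W→C→T→B→N→W: 10+14+26+17+11 = 78
W→C→N→B→T→W: 10+3+17+26+22 = 78
W→T→B→C→N→W: 22+26+16+3+11 = 78
W→T→C→B→N→W: 22+14+16+17+11 = 80
The minimum is 61.
One optimal route: W → B → T → C → N → W (or its reverse).

61 km — the shortest possible round trip.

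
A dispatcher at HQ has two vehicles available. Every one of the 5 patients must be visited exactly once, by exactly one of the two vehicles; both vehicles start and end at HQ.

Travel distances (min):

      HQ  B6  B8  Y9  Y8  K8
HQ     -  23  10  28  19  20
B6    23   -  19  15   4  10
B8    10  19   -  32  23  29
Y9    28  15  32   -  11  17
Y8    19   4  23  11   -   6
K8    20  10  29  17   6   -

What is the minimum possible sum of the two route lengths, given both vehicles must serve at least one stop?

There are 2^4 − 1 = 15 ways to divide the 5 stops into two non-empty groups. For each, the best each vehicle can do is its own shortest tour through its group:
  {B6} + {B8, Y9, Y8, K8}: 46 + 79 = 125
  {B8} + {B6, Y9, Y8, K8}: 20 + 73 = 93
  {B6, B8} + {Y9, Y8, K8}: 52 + 65 = 117
  {Y9} + {B6, B8, Y8, K8}: 56 + 59 = 115
  {B6, Y9} + {B8, Y8, K8}: 66 + 59 = 125
  {B8, Y9} + {B6, Y8, K8}: 70 + 53 = 123
  … (15 splits in total)
Best: vehicle 1 HQ → B8 → HQ = 20; vehicle 2 HQ → Y9 → B6 → Y8 → K8 → HQ = 73; combined 93.

Minimum combined distance: 93 min.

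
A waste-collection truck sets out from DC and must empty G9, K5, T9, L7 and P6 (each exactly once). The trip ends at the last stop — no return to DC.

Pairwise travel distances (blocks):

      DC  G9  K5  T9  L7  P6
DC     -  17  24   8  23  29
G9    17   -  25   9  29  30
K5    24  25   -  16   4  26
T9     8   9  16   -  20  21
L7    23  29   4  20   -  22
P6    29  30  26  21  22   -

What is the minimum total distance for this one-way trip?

Minimum one-way distance = 68 blocks.

There are 5! = 120 possible orderings.
DC - G9 - K5 - T9 - L7 - P6: 17+25+16+20+22 = 100
DC - G9 - K5 - T9 - P6 - L7: 17+25+16+21+22 = 101
DC - G9 - K5 - L7 - T9 - P6: 17+25+4+20+21 = 87
DC - G9 - K5 - L7 - P6 - T9: 17+25+4+22+21 = 89
DC - G9 - K5 - P6 - T9 - L7: 17+25+26+21+20 = 109
DC - G9 - K5 - P6 - L7 - T9: 17+25+26+22+20 = 110
DC - G9 - T9 - K5 - L7 - P6: 17+9+16+4+22 = 68
DC - G9 - T9 - K5 - P6 - L7: 17+9+16+26+22 = 90
DC - G9 - T9 - L7 - K5 - P6: 17+9+20+4+26 = 76
DC - G9 - T9 - L7 - P6 - K5: 17+9+20+22+26 = 94
DC - G9 - T9 - P6 - K5 - L7: 17+9+21+26+4 = 77
DC - G9 - T9 - P6 - L7 - K5: 17+9+21+22+4 = 73
DC - G9 - L7 - K5 - T9 - P6: 17+29+4+16+21 = 87
DC - G9 - L7 - K5 - P6 - T9: 17+29+4+26+21 = 97
… (106 more)
The minimum is 68.
One shortest path: DC → G9 → T9 → K5 → L7 → P6.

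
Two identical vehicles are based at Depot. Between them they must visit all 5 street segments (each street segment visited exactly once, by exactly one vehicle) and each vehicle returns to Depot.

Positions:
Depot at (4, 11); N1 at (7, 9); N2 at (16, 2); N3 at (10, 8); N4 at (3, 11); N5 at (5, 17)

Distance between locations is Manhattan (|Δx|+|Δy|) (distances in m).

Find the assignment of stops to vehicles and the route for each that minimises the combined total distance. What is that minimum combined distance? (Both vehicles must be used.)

Check every non-empty split of the stops between the two vehicles; for each half take its own optimal tour:
  {N1} + {N2, N3, N4, N5}: 10 + 56 = 66
  {N2} + {N1, N3, N4, N5}: 42 + 32 = 74
  {N1, N2} + {N3, N4, N5}: 42 + 32 = 74
  {N3} + {N1, N2, N4, N5}: 18 + 56 = 74
  {N1, N3} + {N2, N4, N5}: 18 + 56 = 74
  {N2, N3} + {N1, N4, N5}: 42 + 24 = 66
  … (15 splits in total)
  {N4} + {N1, N2, N3, N5}: 2 + 54 = 56  ← best
Best: vehicle 1 Depot → N4 → Depot = 2; vehicle 2 Depot → N1 → N2 → N3 → N5 → Depot = 54; combined 56.

Minimum combined distance: 56 m.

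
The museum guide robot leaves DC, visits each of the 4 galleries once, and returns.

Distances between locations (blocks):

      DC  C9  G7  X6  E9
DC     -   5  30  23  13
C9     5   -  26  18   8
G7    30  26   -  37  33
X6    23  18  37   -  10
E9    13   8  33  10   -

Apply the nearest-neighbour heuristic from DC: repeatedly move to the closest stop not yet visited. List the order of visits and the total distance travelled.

DC → [C9:5 / E9:13 / X6:23 / G7:30] → C9 (5)
C9 → [E9:8 / X6:18 / G7:26] → E9 (8)
E9 → [X6:10 / G7:33] → X6 (10)
X6 → [G7:37] → G7 (37)
Return G7→DC: 30.
Total = 5 + 8 + 10 + 37 + 30 = 90.

90 blocks along DC → C9 → E9 → X6 → G7 → DC.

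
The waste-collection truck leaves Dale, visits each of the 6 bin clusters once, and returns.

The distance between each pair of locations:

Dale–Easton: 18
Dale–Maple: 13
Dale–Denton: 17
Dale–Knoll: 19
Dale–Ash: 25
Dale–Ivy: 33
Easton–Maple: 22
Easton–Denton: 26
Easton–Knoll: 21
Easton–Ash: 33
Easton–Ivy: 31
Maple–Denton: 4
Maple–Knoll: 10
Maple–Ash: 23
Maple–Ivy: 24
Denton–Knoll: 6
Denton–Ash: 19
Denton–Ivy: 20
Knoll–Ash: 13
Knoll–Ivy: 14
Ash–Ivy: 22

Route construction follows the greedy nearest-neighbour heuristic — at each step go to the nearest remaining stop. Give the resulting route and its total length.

From Dale: distances to unvisited — Maple=13, Denton=17, Easton=18, Knoll=19, Ash=25, Ivy=33. Nearest is Maple (13).
From Maple: distances to unvisited — Denton=4, Knoll=10, Easton=22, Ash=23, Ivy=24. Nearest is Denton (4).
From Denton: distances to unvisited — Knoll=6, Ash=19, Ivy=20, Easton=26. Nearest is Knoll (6).
From Knoll: distances to unvisited — Ash=13, Ivy=14, Easton=21. Nearest is Ash (13).
From Ash: distances to unvisited — Ivy=22, Easton=33. Nearest is Ivy (22).
From Ivy: distances to unvisited — Easton=31. Nearest is Easton (31).
Return Easton→Dale: 18.
Total = 13 + 4 + 6 + 13 + 22 + 31 + 18 = 107.

107 along Dale → Maple → Denton → Knoll → Ash → Ivy → Easton → Dale.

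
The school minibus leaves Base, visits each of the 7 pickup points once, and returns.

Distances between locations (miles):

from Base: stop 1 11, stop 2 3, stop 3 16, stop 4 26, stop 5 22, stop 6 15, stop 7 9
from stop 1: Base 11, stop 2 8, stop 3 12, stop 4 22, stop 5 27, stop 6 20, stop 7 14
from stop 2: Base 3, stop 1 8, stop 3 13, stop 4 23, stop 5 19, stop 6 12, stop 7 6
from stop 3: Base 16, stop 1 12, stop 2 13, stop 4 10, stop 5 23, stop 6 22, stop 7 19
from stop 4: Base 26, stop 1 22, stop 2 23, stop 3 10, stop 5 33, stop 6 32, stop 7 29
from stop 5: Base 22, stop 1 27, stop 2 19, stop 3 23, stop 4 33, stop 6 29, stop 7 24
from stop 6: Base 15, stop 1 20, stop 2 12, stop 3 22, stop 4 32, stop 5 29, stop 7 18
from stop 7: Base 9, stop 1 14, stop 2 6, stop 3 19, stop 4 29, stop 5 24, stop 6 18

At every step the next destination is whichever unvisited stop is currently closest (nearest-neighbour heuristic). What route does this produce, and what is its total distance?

From Base: distances to unvisited — stop 2=3, stop 7=9, stop 1=11, stop 6=15, stop 3=16, stop 5=22, stop 4=26. Nearest is stop 2 (3).
From stop 2: distances to unvisited — stop 7=6, stop 1=8, stop 6=12, stop 3=13, stop 5=19, stop 4=23. Nearest is stop 7 (6).
From stop 7: distances to unvisited — stop 1=14, stop 6=18, stop 3=19, stop 5=24, stop 4=29. Nearest is stop 1 (14).
From stop 1: distances to unvisited — stop 3=12, stop 6=20, stop 4=22, stop 5=27. Nearest is stop 3 (12).
From stop 3: distances to unvisited — stop 4=10, stop 6=22, stop 5=23. Nearest is stop 4 (10).
From stop 4: distances to unvisited — stop 6=32, stop 5=33. Nearest is stop 6 (32).
From stop 6: distances to unvisited — stop 5=29. Nearest is stop 5 (29).
Return stop 5→Base: 22.
Total = 3 + 6 + 14 + 12 + 10 + 32 + 29 + 22 = 128.

Nearest-neighbour total = 128 miles; route Base → stop 2 → stop 7 → stop 1 → stop 3 → stop 4 → stop 6 → stop 5 → Base.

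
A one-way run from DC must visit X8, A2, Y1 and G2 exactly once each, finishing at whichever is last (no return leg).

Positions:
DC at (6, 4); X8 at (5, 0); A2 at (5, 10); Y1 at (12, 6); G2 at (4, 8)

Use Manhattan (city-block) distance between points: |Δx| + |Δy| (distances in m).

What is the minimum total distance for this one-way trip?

There are 4! = 24 possible orderings.
DC → X8 → A2 → Y1 → G2: 5+10+11+10 = 36
DC → X8 → A2 → G2 → Y1: 5+10+3+10 = 28
DC → X8 → Y1 → A2 → G2: 5+13+11+3 = 32
DC → X8 → Y1 → G2 → A2: 5+13+10+3 = 31
DC → X8 → G2 → A2 → Y1: 5+9+3+11 = 28
DC → X8 → G2 → Y1 → A2: 5+9+10+11 = 35
DC → A2 → X8 → Y1 → G2: 7+10+13+10 = 40
DC → A2 → X8 → G2 → Y1: 7+10+9+10 = 36
DC → A2 → Y1 → X8 → G2: 7+11+13+9 = 40
DC → A2 → Y1 → G2 → X8: 7+11+10+9 = 37
DC → A2 → G2 → X8 → Y1: 7+3+9+13 = 32
DC → A2 → G2 → Y1 → X8: 7+3+10+13 = 33
DC → Y1 → X8 → A2 → G2: 8+13+10+3 = 34
DC → Y1 → X8 → G2 → A2: 8+13+9+3 = 33
… (10 more)
The minimum is 28.
One shortest path: DC → X8 → A2 → G2 → Y1.

28 m — the minimum one-way total.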